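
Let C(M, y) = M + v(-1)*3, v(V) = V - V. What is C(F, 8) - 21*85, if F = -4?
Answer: -1789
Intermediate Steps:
v(V) = 0
C(M, y) = M (C(M, y) = M + 0*3 = M + 0 = M)
C(F, 8) - 21*85 = -4 - 21*85 = -4 - 1785 = -1789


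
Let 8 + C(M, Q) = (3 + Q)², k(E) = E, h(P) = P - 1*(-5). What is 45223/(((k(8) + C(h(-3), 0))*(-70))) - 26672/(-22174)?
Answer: -492985721/6984810 ≈ -70.580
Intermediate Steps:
h(P) = 5 + P (h(P) = P + 5 = 5 + P)
C(M, Q) = -8 + (3 + Q)²
45223/(((k(8) + C(h(-3), 0))*(-70))) - 26672/(-22174) = 45223/(((8 + (-8 + (3 + 0)²))*(-70))) - 26672/(-22174) = 45223/(((8 + (-8 + 3²))*(-70))) - 26672*(-1/22174) = 45223/(((8 + (-8 + 9))*(-70))) + 13336/11087 = 45223/(((8 + 1)*(-70))) + 13336/11087 = 45223/((9*(-70))) + 13336/11087 = 45223/(-630) + 13336/11087 = 45223*(-1/630) + 13336/11087 = -45223/630 + 13336/11087 = -492985721/6984810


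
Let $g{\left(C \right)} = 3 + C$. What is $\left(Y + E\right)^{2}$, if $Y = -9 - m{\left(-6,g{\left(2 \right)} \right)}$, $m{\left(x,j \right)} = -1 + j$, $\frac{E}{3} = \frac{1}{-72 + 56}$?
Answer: $\frac{44521}{256} \approx 173.91$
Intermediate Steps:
$E = - \frac{3}{16}$ ($E = \frac{3}{-72 + 56} = \frac{3}{-16} = 3 \left(- \frac{1}{16}\right) = - \frac{3}{16} \approx -0.1875$)
$Y = -13$ ($Y = -9 - \left(-1 + \left(3 + 2\right)\right) = -9 - \left(-1 + 5\right) = -9 - 4 = -13$)
$\left(Y + E\right)^{2} = \left(-13 - \frac{3}{16}\right)^{2} = \left(- \frac{211}{16}\right)^{2} = \frac{44521}{256}$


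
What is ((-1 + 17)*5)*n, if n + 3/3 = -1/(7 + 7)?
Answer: -600/7 ≈ -85.714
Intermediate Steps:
n = -15/14 (n = -1 - 1/(7 + 7) = -1 - 1/14 = -15/14 ≈ -1.0714)
((-1 + 17)*5)*n = ((-1 + 17)*5)*(-15/14) = (16*5)*(-15/14) = 80*(-15/14) = -600/7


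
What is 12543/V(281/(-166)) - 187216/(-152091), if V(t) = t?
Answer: -316621842862/42737571 ≈ -7408.5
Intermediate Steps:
12543/V(281/(-166)) - 187216/(-152091) = 12543/((281/(-166))) - 187216/(-152091) = 12543/((281*(-1/166))) - 187216*(-1/152091) = 12543/(-281/166) + 187216/152091 = 12543*(-166/281) + 187216/152091 = -2082138/281 + 187216/152091 = -316621842862/42737571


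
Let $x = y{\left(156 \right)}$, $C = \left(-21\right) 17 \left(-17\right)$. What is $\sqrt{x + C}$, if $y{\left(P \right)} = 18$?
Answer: $\sqrt{6087} \approx 78.019$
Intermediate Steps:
$C = 6069$ ($C = \left(-357\right) \left(-17\right) = 6069$)
$x = 18$
$\sqrt{x + C} = \sqrt{18 + 6069} = \sqrt{6087}$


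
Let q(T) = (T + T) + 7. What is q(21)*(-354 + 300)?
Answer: -2646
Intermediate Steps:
q(T) = 7 + 2*T (q(T) = 2*T + 7 = 7 + 2*T)
q(21)*(-354 + 300) = (7 + 2*21)*(-354 + 300) = (7 + 42)*(-54) = 49*(-54) = -2646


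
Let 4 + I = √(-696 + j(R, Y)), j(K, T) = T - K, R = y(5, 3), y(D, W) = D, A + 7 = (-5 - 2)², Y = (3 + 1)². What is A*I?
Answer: -168 + 42*I*√685 ≈ -168.0 + 1099.2*I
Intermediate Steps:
Y = 16 (Y = 4² = 16)
A = 42 (A = -7 + (-5 - 2)² = -7 + (-7)² = -7 + 49 = 42)
R = 5
I = -4 + I*√685 (I = -4 + √(-696 + (16 - 1*5)) = -4 + √(-696 + (16 - 5)) = -4 + √(-696 + 11) = -4 + √(-685) = -4 + I*√685 ≈ -4.0 + 26.173*I)
A*I = 42*(-4 + I*√685) = -168 + 42*I*√685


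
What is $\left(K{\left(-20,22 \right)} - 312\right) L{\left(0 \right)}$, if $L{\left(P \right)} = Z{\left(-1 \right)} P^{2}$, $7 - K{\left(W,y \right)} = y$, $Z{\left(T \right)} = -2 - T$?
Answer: $0$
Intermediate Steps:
$K{\left(W,y \right)} = 7 - y$
$L{\left(P \right)} = - P^{2}$ ($L{\left(P \right)} = \left(-2 - -1\right) P^{2} = \left(-2 + 1\right) P^{2} = - P^{2}$)
$\left(K{\left(-20,22 \right)} - 312\right) L{\left(0 \right)} = \left(\left(7 - 22\right) - 312\right) \left(- 0^{2}\right) = \left(\left(7 - 22\right) - 312\right) \left(\left(-1\right) 0\right) = \left(-15 - 312\right) 0 = \left(-327\right) 0 = 0$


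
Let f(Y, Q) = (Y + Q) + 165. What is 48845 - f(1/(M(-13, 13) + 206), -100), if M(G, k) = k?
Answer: 10682819/219 ≈ 48780.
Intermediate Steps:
f(Y, Q) = 165 + Q + Y (f(Y, Q) = (Q + Y) + 165 = 165 + Q + Y)
48845 - f(1/(M(-13, 13) + 206), -100) = 48845 - (165 - 100 + 1/(13 + 206)) = 48845 - (165 - 100 + 1/219) = 48845 - 1*14236/219 = 48845 - 14236/219 = 10682819/219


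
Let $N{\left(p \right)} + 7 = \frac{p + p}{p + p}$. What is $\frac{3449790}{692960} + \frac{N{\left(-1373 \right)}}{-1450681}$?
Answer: $\frac{500454896475}{100526390576} \approx 4.9783$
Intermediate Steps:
$N{\left(p \right)} = -6$ ($N{\left(p \right)} = -7 + \frac{p + p}{p + p} = -7 + \frac{2 p}{2 p} = -7 + 2 p \frac{1}{2 p} = -7 + 1 = -6$)
$\frac{3449790}{692960} + \frac{N{\left(-1373 \right)}}{-1450681} = \frac{3449790}{692960} - \frac{6}{-1450681} = 3449790 \cdot \frac{1}{692960} - - \frac{6}{1450681} = \frac{344979}{69296} + \frac{6}{1450681} = \frac{500454896475}{100526390576}$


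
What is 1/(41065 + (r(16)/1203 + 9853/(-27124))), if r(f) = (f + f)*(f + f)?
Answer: 32630172/1339973934997 ≈ 2.4351e-5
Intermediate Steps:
r(f) = 4*f² (r(f) = (2*f)*(2*f) = 4*f²)
1/(41065 + (r(16)/1203 + 9853/(-27124))) = 1/(41065 + ((4*16²)/1203 + 9853/(-27124))) = 1/(41065 + ((4*256)*(1/1203) + 9853*(-1/27124))) = 1/(41065 + (1024*(1/1203) - 9853/27124)) = 1/(41065 + (1024/1203 - 9853/27124)) = 1/(41065 + 15921817/32630172) = 1/(1339973934997/32630172) = 32630172/1339973934997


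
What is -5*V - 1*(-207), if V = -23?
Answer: 322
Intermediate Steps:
-5*V - 1*(-207) = -5*(-23) - 1*(-207) = 115 + 207 = 322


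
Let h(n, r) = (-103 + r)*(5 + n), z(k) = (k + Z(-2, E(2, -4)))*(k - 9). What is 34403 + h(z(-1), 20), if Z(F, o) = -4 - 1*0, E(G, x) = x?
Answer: 29838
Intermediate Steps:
Z(F, o) = -4 (Z(F, o) = -4 + 0 = -4)
z(k) = (-9 + k)*(-4 + k) (z(k) = (k - 4)*(k - 9) = (-4 + k)*(-9 + k) = (-9 + k)*(-4 + k))
34403 + h(z(-1), 20) = 34403 + (-515 - 103*(36 + (-1)**2 - 13*(-1)) + 5*20 + (36 + (-1)**2 - 13*(-1))*20) = 34403 + (-515 - 103*(36 + 1 + 13) + 100 + (36 + 1 + 13)*20) = 34403 + (-515 - 103*50 + 100 + 50*20) = 34403 + (-515 - 5150 + 100 + 1000) = 34403 - 4565 = 29838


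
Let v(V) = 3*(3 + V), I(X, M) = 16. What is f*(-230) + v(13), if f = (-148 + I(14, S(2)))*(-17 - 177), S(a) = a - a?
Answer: -5889792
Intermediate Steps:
S(a) = 0
v(V) = 9 + 3*V
f = 25608 (f = (-148 + 16)*(-17 - 177) = -132*(-194) = 25608)
f*(-230) + v(13) = 25608*(-230) + (9 + 3*13) = -5889840 + (9 + 39) = -5889840 + 48 = -5889792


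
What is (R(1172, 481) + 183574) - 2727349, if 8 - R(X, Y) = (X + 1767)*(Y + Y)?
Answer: -5371085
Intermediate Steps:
R(X, Y) = 8 - 2*Y*(1767 + X) (R(X, Y) = 8 - (X + 1767)*(Y + Y) = 8 - (1767 + X)*2*Y = 8 - 2*Y*(1767 + X))
(R(1172, 481) + 183574) - 2727349 = ((8 - 3534*481 - 2*1172*481) + 183574) - 2727349 = ((8 - 1699854 - 1127464) + 183574) - 2727349 = (-2827310 + 183574) - 2727349 = -2643736 - 2727349 = -5371085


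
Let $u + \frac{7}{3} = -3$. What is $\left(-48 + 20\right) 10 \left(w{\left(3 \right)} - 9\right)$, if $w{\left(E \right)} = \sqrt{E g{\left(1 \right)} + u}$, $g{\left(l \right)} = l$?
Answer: $2520 - \frac{280 i \sqrt{21}}{3} \approx 2520.0 - 427.71 i$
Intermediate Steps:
$u = - \frac{16}{3}$ ($u = - \frac{7}{3} - 3 = - \frac{16}{3} \approx -5.3333$)
$w{\left(E \right)} = \sqrt{- \frac{16}{3} + E}$ ($w{\left(E \right)} = \sqrt{E 1 - \frac{16}{3}} = \sqrt{E - \frac{16}{3}} = \sqrt{- \frac{16}{3} + E}$)
$\left(-48 + 20\right) 10 \left(w{\left(3 \right)} - 9\right) = \left(-48 + 20\right) 10 \left(\frac{\sqrt{-48 + 9 \cdot 3}}{3} - 9\right) = - 28 \cdot 10 \left(\frac{\sqrt{-48 + 27}}{3} - 9\right) = - 28 \cdot 10 \left(\frac{\sqrt{-21}}{3} - 9\right) = - 28 \cdot 10 \left(\frac{i \sqrt{21}}{3} - 9\right) = - 28 \cdot 10 \left(-9 + \frac{i \sqrt{21}}{3}\right) = - 28 \left(-90 + \frac{10 i \sqrt{21}}{3}\right) = 2520 - \frac{280 i \sqrt{21}}{3}$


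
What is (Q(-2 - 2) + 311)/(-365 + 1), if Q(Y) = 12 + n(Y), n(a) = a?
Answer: -319/364 ≈ -0.87637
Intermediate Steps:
Q(Y) = 12 + Y
(Q(-2 - 2) + 311)/(-365 + 1) = ((12 + (-2 - 2)) + 311)/(-365 + 1) = ((12 - 4) + 311)/(-364) = (8 + 311)*(-1/364) = 319*(-1/364) = -319/364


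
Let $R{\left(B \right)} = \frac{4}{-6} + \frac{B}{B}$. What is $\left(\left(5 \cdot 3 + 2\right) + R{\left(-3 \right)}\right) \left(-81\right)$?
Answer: $-1404$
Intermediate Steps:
$R{\left(B \right)} = \frac{1}{3}$ ($R{\left(B \right)} = 4 \left(- \frac{1}{6}\right) + 1 = - \frac{2}{3} + 1 = \frac{1}{3}$)
$\left(\left(5 \cdot 3 + 2\right) + R{\left(-3 \right)}\right) \left(-81\right) = \left(\left(5 \cdot 3 + 2\right) + \frac{1}{3}\right) \left(-81\right) = \left(\left(15 + 2\right) + \frac{1}{3}\right) \left(-81\right) = \left(17 + \frac{1}{3}\right) \left(-81\right) = \frac{52}{3} \left(-81\right) = -1404$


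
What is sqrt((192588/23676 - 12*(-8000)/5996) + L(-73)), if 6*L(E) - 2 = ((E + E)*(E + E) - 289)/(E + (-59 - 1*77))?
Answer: sqrt(106054271600642108238)/3708738858 ≈ 2.7768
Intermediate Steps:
L(E) = 1/3 + (-289 + 4*E**2)/(6*(-136 + E)) (L(E) = 1/3 + (((E + E)*(E + E) - 289)/(E + (-59 - 1*77)))/6 = 1/3 + (((2*E)*(2*E) - 289)/(E + (-59 - 77)))/6 = 1/3 + ((4*E**2 - 289)/(E - 136))/6 = 1/3 + ((-289 + 4*E**2)/(-136 + E))/6 = 1/3 + (-289 + 4*E**2)/(6*(-136 + E)))
sqrt((192588/23676 - 12*(-8000)/5996) + L(-73)) = sqrt((192588/23676 - 12*(-8000)/5996) + (-561 + 2*(-73) + 4*(-73)**2)/(6*(-136 - 73))) = sqrt((192588*(1/23676) + 96000*(1/5996)) + (1/6)*(-561 - 146 + 4*5329)/(-209)) = sqrt((16049/1973 + 24000/1499) + (1/6)*(-1/209)*(-561 - 146 + 21316)) = sqrt(71409451/2957527 + (1/6)*(-1/209)*20609) = sqrt(71409451/2957527 - 20609/1254) = sqrt(28595777611/3708738858) = sqrt(106054271600642108238)/3708738858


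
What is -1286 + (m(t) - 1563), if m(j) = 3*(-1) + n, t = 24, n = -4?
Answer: -2856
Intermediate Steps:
m(j) = -7 (m(j) = 3*(-1) - 4 = -3 - 4 = -7)
-1286 + (m(t) - 1563) = -1286 + (-7 - 1563) = -1286 - 1570 = -2856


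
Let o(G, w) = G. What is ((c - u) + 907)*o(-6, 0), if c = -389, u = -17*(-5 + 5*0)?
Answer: -2598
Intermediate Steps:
u = 85 (u = -17*(-5 + 0) = -17*(-5) = 85)
((c - u) + 907)*o(-6, 0) = ((-389 - 1*85) + 907)*(-6) = ((-389 - 85) + 907)*(-6) = (-474 + 907)*(-6) = 433*(-6) = -2598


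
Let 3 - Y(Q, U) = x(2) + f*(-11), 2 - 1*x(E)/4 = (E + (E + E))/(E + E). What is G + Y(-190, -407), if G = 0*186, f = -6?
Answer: -65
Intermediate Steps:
x(E) = 2 (x(E) = 8 - 4*(E + (E + E))/(E + E) = 8 - 4*(E + 2*E)/(2*E) = 8 - 4*3*E*1/(2*E) = 8 - 4*3/2 = 8 - 6 = 2)
Y(Q, U) = -65 (Y(Q, U) = 3 - (2 - 6*(-11)) = 3 - (2 + 66) = 3 - 1*68 = 3 - 68 = -65)
G = 0
G + Y(-190, -407) = 0 - 65 = -65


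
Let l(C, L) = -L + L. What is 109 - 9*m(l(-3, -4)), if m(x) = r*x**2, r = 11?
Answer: 109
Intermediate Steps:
l(C, L) = 0
m(x) = 11*x**2
109 - 9*m(l(-3, -4)) = 109 - 99*0**2 = 109 - 99*0 = 109 - 9*0 = 109 + 0 = 109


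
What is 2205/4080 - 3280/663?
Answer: -46747/10608 ≈ -4.4068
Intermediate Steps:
2205/4080 - 3280/663 = 2205*(1/4080) - 3280*1/663 = 147/272 - 3280/663 = -46747/10608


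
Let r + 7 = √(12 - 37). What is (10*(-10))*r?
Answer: 700 - 500*I ≈ 700.0 - 500.0*I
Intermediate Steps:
r = -7 + 5*I (r = -7 + √(12 - 37) = -7 + √(-25) = -7 + 5*I ≈ -7.0 + 5.0*I)
(10*(-10))*r = (10*(-10))*(-7 + 5*I) = -100*(-7 + 5*I) = 700 - 500*I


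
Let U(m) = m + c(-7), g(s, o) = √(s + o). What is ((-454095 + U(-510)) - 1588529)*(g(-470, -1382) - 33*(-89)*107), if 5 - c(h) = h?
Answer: -642069476598 - 4086244*I*√463 ≈ -6.4207e+11 - 8.7926e+7*I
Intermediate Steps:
c(h) = 5 - h
g(s, o) = √(o + s)
U(m) = 12 + m (U(m) = m + (5 - 1*(-7)) = m + (5 + 7) = m + 12 = 12 + m)
((-454095 + U(-510)) - 1588529)*(g(-470, -1382) - 33*(-89)*107) = ((-454095 + (12 - 510)) - 1588529)*(√(-1382 - 470) - 33*(-89)*107) = ((-454095 - 498) - 1588529)*(√(-1852) + 2937*107) = (-454593 - 1588529)*(2*I*√463 + 314259) = -2043122*(314259 + 2*I*√463) = -642069476598 - 4086244*I*√463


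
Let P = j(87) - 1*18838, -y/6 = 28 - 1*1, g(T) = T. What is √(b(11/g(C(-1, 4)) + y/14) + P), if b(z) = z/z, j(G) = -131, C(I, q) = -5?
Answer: 2*I*√4742 ≈ 137.72*I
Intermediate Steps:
y = -162 (y = -6*(28 - 1*1) = -6*(28 - 1) = -6*27 = -162)
b(z) = 1
P = -18969 (P = -131 - 1*18838 = -131 - 18838 = -18969)
√(b(11/g(C(-1, 4)) + y/14) + P) = √(1 - 18969) = √(-18968) = 2*I*√4742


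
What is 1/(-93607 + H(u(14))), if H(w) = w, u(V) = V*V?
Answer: -1/93411 ≈ -1.0705e-5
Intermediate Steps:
u(V) = V²
1/(-93607 + H(u(14))) = 1/(-93607 + 14²) = 1/(-93607 + 196) = 1/(-93411) = -1/93411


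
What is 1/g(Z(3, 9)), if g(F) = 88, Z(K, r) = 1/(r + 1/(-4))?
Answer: 1/88 ≈ 0.011364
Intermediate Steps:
Z(K, r) = 1/(-1/4 + r) (Z(K, r) = 1/(r - 1/4) = 1/(-1/4 + r))
1/g(Z(3, 9)) = 1/88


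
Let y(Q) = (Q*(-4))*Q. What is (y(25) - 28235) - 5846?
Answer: -36581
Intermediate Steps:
y(Q) = -4*Q**2 (y(Q) = (-4*Q)*Q = -4*Q**2)
(y(25) - 28235) - 5846 = (-4*25**2 - 28235) - 5846 = (-4*625 - 28235) - 5846 = (-2500 - 28235) - 5846 = -30735 - 5846 = -36581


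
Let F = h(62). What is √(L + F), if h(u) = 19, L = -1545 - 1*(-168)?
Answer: I*√1358 ≈ 36.851*I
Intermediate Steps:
L = -1377 (L = -1545 + 168 = -1377)
F = 19
√(L + F) = √(-1377 + 19) = √(-1358) = I*√1358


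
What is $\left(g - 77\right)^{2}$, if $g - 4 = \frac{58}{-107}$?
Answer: $\frac{61921161}{11449} \approx 5408.4$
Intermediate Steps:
$g = \frac{370}{107}$ ($g = 4 + \frac{58}{-107} = 4 + 58 \left(- \frac{1}{107}\right) = 4 - \frac{58}{107} = \frac{370}{107} \approx 3.4579$)
$\left(g - 77\right)^{2} = \left(\frac{370}{107} - 77\right)^{2} = \left(- \frac{7869}{107}\right)^{2} = \frac{61921161}{11449}$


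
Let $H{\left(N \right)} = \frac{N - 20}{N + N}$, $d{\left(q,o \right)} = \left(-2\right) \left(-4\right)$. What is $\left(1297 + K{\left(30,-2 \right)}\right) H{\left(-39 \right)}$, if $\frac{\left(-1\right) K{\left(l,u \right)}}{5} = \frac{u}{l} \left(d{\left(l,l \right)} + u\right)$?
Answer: $\frac{25547}{26} \approx 982.58$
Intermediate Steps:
$d{\left(q,o \right)} = 8$
$H{\left(N \right)} = \frac{-20 + N}{2 N}$
$K{\left(l,u \right)} = - \frac{5 u \left(8 + u\right)}{l}$ ($K{\left(l,u \right)} = - 5 \frac{u}{l} \left(8 + u\right) = - 5 \frac{u \left(8 + u\right)}{l} = - \frac{5 u \left(8 + u\right)}{l}$)
$\left(1297 + K{\left(30,-2 \right)}\right) H{\left(-39 \right)} = \left(1297 - - \frac{10 \left(8 - 2\right)}{30}\right) \frac{-20 - 39}{2 \left(-39\right)} = \left(1297 - \left(-10\right) \frac{1}{30} \cdot 6\right) \frac{1}{2} \left(- \frac{1}{39}\right) \left(-59\right) = \left(1297 + 2\right) \frac{59}{78} = 1299 \cdot \frac{59}{78} = \frac{25547}{26}$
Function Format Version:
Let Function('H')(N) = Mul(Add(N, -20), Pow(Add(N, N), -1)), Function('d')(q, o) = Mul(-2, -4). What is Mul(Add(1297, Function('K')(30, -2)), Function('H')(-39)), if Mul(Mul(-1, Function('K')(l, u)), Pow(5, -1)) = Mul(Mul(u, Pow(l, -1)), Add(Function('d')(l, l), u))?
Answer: Rational(25547, 26) ≈ 982.58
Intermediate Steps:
Function('d')(q, o) = 8
Function('H')(N) = Mul(Rational(1, 2), Pow(N, -1), Add(-20, N)) (Function('H')(N) = Mul(Add(-20, N), Pow(Mul(2, N), -1)) = Mul(Add(-20, N), Mul(Rational(1, 2), Pow(N, -1))) = Mul(Rational(1, 2), Pow(N, -1), Add(-20, N)))
Function('K')(l, u) = Mul(-5, u, Pow(l, -1), Add(8, u)) (Function('K')(l, u) = Mul(-5, Mul(Mul(u, Pow(l, -1)), Add(8, u))) = Mul(-5, Mul(u, Pow(l, -1), Add(8, u))) = Mul(-5, u, Pow(l, -1), Add(8, u)))
Mul(Add(1297, Function('K')(30, -2)), Function('H')(-39)) = Mul(Add(1297, Mul(-5, -2, Pow(30, -1), Add(8, -2))), Mul(Rational(1, 2), Pow(-39, -1), Add(-20, -39))) = Mul(Add(1297, Mul(-5, -2, Rational(1, 30), 6)), Mul(Rational(1, 2), Rational(-1, 39), -59)) = Mul(Add(1297, 2), Rational(59, 78)) = Mul(1299, Rational(59, 78)) = Rational(25547, 26)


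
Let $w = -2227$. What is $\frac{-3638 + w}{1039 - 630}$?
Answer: $- \frac{5865}{409} \approx -14.34$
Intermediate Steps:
$\frac{-3638 + w}{1039 - 630} = \frac{-3638 - 2227}{1039 - 630} = - \frac{5865}{409}$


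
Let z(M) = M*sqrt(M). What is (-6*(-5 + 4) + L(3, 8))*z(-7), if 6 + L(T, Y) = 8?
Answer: -56*I*sqrt(7) ≈ -148.16*I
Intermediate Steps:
L(T, Y) = 2 (L(T, Y) = -6 + 8 = 2)
z(M) = M**(3/2)
(-6*(-5 + 4) + L(3, 8))*z(-7) = (-6*(-5 + 4) + 2)*(-7)**(3/2) = (-6*(-1) + 2)*(-7*I*sqrt(7)) = (6 + 2)*(-7*I*sqrt(7)) = 8*(-7*I*sqrt(7)) = -56*I*sqrt(7)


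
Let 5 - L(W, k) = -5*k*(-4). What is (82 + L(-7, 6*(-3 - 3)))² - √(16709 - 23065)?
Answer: 651249 - 2*I*√1589 ≈ 6.5125e+5 - 79.724*I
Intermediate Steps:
L(W, k) = 5 - 20*k (L(W, k) = 5 - (-5*k)*(-4) = 5 - 20*k)
(82 + L(-7, 6*(-3 - 3)))² - √(16709 - 23065) = (82 + (5 - 120*(-3 - 3)))² - √(16709 - 23065) = (82 + (5 - 120*(-6)))² - √(-6356) = (82 + (5 - 20*(-36)))² - 2*I*√1589 = (82 + (5 + 720))² - 2*I*√1589 = (82 + 725)² - 2*I*√1589 = 807² - 2*I*√1589 = 651249 - 2*I*√1589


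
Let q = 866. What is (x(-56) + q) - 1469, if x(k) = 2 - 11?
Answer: -612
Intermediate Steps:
x(k) = -9
(x(-56) + q) - 1469 = (-9 + 866) - 1469 = 857 - 1469 = -612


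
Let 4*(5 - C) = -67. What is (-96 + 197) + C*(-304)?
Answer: -6511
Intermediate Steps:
C = 87/4 (C = 5 - ¼*(-67) = 5 + 67/4 = 87/4 ≈ 21.750)
(-96 + 197) + C*(-304) = (-96 + 197) + (87/4)*(-304) = 101 - 6612 = -6511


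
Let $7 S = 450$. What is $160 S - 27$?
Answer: $\frac{71811}{7} \approx 10259.0$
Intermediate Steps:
$S = \frac{450}{7}$ ($S = \frac{1}{7} \cdot 450 = \frac{450}{7} \approx 64.286$)
$160 S - 27 = 160 \cdot \frac{450}{7} - 27 = \frac{72000}{7} - 27 = \frac{71811}{7}$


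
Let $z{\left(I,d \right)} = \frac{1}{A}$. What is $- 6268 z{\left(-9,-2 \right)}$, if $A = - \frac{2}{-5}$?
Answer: $-15670$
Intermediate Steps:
$A = \frac{2}{5}$ ($A = \left(-2\right) \left(- \frac{1}{5}\right) = \frac{2}{5} \approx 0.4$)
$z{\left(I,d \right)} = \frac{5}{2}$ ($z{\left(I,d \right)} = \frac{1}{\frac{2}{5}} = \frac{5}{2}$)
$- 6268 z{\left(-9,-2 \right)} = \left(-6268\right) \frac{5}{2} = -15670$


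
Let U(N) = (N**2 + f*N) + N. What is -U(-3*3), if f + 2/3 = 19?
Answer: 93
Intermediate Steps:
f = 55/3 (f = -2/3 + 19 = 55/3 ≈ 18.333)
U(N) = N**2 + 58*N/3 (U(N) = (N**2 + 55*N/3) + N = N**2 + 58*N/3)
-U(-3*3) = -(-3*3)*(58 + 3*(-3*3))/3 = -(-9)*(58 + 3*(-9))/3 = -(-9)*(58 - 27)/3 = -(-9)*31/3 = -1*(-93) = 93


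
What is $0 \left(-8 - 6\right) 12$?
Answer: $0$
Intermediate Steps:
$0 \left(-8 - 6\right) 12 = 0 \left(-14\right) 12 = 0 \cdot 12 = 0$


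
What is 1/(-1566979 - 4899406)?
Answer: -1/6466385 ≈ -1.5465e-7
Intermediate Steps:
1/(-1566979 - 4899406) = 1/(-6466385) = -1/6466385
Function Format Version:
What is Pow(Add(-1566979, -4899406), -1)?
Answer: Rational(-1, 6466385) ≈ -1.5465e-7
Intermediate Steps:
Pow(Add(-1566979, -4899406), -1) = Pow(-6466385, -1) = Rational(-1, 6466385)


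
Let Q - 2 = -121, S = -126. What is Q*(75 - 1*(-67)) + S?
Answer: -17024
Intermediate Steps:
Q = -119 (Q = 2 - 121 = -119)
Q*(75 - 1*(-67)) + S = -119*(75 - 1*(-67)) - 126 = -119*(75 + 67) - 126 = -119*142 - 126 = -16898 - 126 = -17024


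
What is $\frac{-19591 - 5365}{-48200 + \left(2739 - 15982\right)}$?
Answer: $\frac{24956}{61443} \approx 0.40617$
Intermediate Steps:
$\frac{-19591 - 5365}{-48200 + \left(2739 - 15982\right)} = - \frac{24956}{-48200 - 13243} = - \frac{24956}{-61443} = \left(-24956\right) \left(- \frac{1}{61443}\right) = \frac{24956}{61443}$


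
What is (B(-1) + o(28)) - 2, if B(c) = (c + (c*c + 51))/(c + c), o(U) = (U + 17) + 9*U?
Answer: 539/2 ≈ 269.50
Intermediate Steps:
o(U) = 17 + 10*U (o(U) = (17 + U) + 9*U = 17 + 10*U)
B(c) = (51 + c + c**2)/(2*c) (B(c) = (c + (c**2 + 51))/((2*c)) = (c + (51 + c**2))*(1/(2*c)) = (51 + c + c**2)*(1/(2*c)) = (51 + c + c**2)/(2*c))
(B(-1) + o(28)) - 2 = ((1/2)*(51 - (1 - 1))/(-1) + (17 + 10*28)) - 2 = ((1/2)*(-1)*(51 - 1*0) + (17 + 280)) - 2 = ((1/2)*(-1)*(51 + 0) + 297) - 2 = ((1/2)*(-1)*51 + 297) - 2 = (-51/2 + 297) - 2 = 543/2 - 2 = 539/2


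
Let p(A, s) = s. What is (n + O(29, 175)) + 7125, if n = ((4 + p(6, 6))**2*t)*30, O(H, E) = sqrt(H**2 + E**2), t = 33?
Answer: 106125 + sqrt(31466) ≈ 1.0630e+5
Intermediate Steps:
O(H, E) = sqrt(E**2 + H**2)
n = 99000 (n = ((4 + 6)**2*33)*30 = (10**2*33)*30 = (100*33)*30 = 3300*30 = 99000)
(n + O(29, 175)) + 7125 = (99000 + sqrt(175**2 + 29**2)) + 7125 = (99000 + sqrt(30625 + 841)) + 7125 = (99000 + sqrt(31466)) + 7125 = 106125 + sqrt(31466)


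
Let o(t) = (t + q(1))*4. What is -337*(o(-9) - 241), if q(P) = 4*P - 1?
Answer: 89305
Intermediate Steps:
q(P) = -1 + 4*P
o(t) = 12 + 4*t (o(t) = (t + (-1 + 4*1))*4 = (t + (-1 + 4))*4 = (t + 3)*4 = (3 + t)*4 = 12 + 4*t)
-337*(o(-9) - 241) = -337*((12 + 4*(-9)) - 241) = -337*((12 - 36) - 241) = -337*(-24 - 241) = -337*(-265) = 89305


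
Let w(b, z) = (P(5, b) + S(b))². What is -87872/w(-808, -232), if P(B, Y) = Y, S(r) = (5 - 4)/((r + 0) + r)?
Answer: -229473861632/1704928221441 ≈ -0.13459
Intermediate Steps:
S(r) = 1/(2*r) (S(r) = 1/(r + r) = 1/(2*r))
w(b, z) = (b + 1/(2*b))²
-87872/w(-808, -232) = -87872/(-808 + (½)/(-808))² = -87872/(-808 + (½)*(-1/808))² = -87872/(-808 - 1/1616)² = -87872/((-1305729/1616)²) = -87872/1704928221441/2611456 = -87872*2611456/1704928221441 = -229473861632/1704928221441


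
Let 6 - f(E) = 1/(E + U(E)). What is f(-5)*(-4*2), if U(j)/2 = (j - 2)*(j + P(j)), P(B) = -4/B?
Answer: -12872/269 ≈ -47.851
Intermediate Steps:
U(j) = 2*(-2 + j)*(j - 4/j) (U(j) = 2*((j - 2)*(j - 4/j)) = 2*((-2 + j)*(j - 4/j)) = 2*(-2 + j)*(j - 4/j))
f(E) = 6 - 1/(-8 - 3*E + 2*E**2 + 16/E) (f(E) = 6 - 1/(E + (-8 - 4*E + 2*E**2 + 16/E)) = 6 - 1/(-8 - 3*E + 2*E**2 + 16/E))
f(-5)*(-4*2) = ((96 - 49*(-5) - 18*(-5)**2 + 12*(-5)**3)/(16 - 8*(-5) - 3*(-5)**2 + 2*(-5)**3))*(-4*2) = ((96 + 245 - 18*25 + 12*(-125))/(16 + 40 - 3*25 + 2*(-125)))*(-8) = ((96 + 245 - 450 - 1500)/(16 + 40 - 75 - 250))*(-8) = (-1609/(-269))*(-8) = -1/269*(-1609)*(-8) = (1609/269)*(-8) = -12872/269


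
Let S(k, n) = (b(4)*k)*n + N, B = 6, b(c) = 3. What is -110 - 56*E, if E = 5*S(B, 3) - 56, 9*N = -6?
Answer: -35722/3 ≈ -11907.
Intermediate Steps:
N = -2/3 (N = (1/9)*(-6) = -2/3 ≈ -0.66667)
S(k, n) = -2/3 + 3*k*n (S(k, n) = (3*k)*n - 2/3 = 3*k*n - 2/3 = -2/3 + 3*k*n)
E = 632/3 (E = 5*(-2/3 + 3*6*3) - 56 = 5*(-2/3 + 54) - 56 = 5*(160/3) - 56 = 800/3 - 56 = 632/3 ≈ 210.67)
-110 - 56*E = -110 - 56*632/3 = -110 - 35392/3 = -35722/3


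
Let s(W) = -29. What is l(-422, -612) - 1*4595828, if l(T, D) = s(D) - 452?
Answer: -4596309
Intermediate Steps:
l(T, D) = -481 (l(T, D) = -29 - 452 = -481)
l(-422, -612) - 1*4595828 = -481 - 1*4595828 = -481 - 4595828 = -4596309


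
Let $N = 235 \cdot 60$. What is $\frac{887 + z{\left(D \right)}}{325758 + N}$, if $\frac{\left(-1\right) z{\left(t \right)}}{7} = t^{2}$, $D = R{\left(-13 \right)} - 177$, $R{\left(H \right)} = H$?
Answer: $- \frac{251813}{339858} \approx -0.74094$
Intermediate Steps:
$N = 14100$
$D = -190$ ($D = -13 - 177 = -190$)
$z{\left(t \right)} = - 7 t^{2}$
$\frac{887 + z{\left(D \right)}}{325758 + N} = \frac{887 - 7 \left(-190\right)^{2}}{325758 + 14100} = \frac{887 - 252700}{339858} = \left(887 - 252700\right) \frac{1}{339858} = \left(-251813\right) \frac{1}{339858} = - \frac{251813}{339858}$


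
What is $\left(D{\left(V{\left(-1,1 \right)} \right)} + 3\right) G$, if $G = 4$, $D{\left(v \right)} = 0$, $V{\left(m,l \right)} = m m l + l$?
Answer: $12$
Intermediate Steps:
$V{\left(m,l \right)} = l + l m^{2}$ ($V{\left(m,l \right)} = m^{2} l + l = l m^{2} + l = l + l m^{2}$)
$\left(D{\left(V{\left(-1,1 \right)} \right)} + 3\right) G = \left(0 + 3\right) 4 = 3 \cdot 4 = 12$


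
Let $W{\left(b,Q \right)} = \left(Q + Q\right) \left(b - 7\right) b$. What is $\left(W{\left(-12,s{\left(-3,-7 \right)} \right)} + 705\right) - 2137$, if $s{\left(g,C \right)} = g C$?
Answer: $8144$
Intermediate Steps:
$s{\left(g,C \right)} = C g$
$W{\left(b,Q \right)} = 2 Q b \left(-7 + b\right)$ ($W{\left(b,Q \right)} = 2 Q \left(-7 + b\right) b = 2 Q b \left(-7 + b\right)$)
$\left(W{\left(-12,s{\left(-3,-7 \right)} \right)} + 705\right) - 2137 = \left(2 \left(\left(-7\right) \left(-3\right)\right) \left(-12\right) \left(-7 - 12\right) + 705\right) - 2137 = \left(2 \cdot 21 \left(-12\right) \left(-19\right) + 705\right) - 2137 = \left(9576 + 705\right) - 2137 = 10281 - 2137 = 8144$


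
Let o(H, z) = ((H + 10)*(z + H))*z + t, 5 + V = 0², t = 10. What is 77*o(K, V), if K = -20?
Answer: -95480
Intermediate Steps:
V = -5 (V = -5 + 0² = -5 + 0 = -5)
o(H, z) = 10 + z*(10 + H)*(H + z) (o(H, z) = ((H + 10)*(z + H))*z + 10 = ((10 + H)*(H + z))*z + 10 = z*(10 + H)*(H + z) + 10 = 10 + z*(10 + H)*(H + z))
77*o(K, V) = 77*(10 + 10*(-5)² - 20*(-5)² - 5*(-20)² + 10*(-20)*(-5)) = 77*(10 + 10*25 - 20*25 - 5*400 + 1000) = 77*(10 + 250 - 500 - 2000 + 1000) = 77*(-1240) = -95480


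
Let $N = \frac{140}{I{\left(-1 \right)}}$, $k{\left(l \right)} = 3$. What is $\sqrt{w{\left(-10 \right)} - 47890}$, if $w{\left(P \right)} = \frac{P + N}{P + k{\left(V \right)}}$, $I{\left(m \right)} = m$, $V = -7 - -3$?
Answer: $\frac{2 i \sqrt{586390}}{7} \approx 218.79 i$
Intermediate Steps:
$V = -4$ ($V = -7 + 3 = -4$)
$N = -140$ ($N = \frac{140}{-1} = 140 \left(-1\right) = -140$)
$w{\left(P \right)} = \frac{-140 + P}{3 + P}$ ($w{\left(P \right)} = \frac{P - 140}{P + 3} = \frac{-140 + P}{3 + P}$)
$\sqrt{w{\left(-10 \right)} - 47890} = \sqrt{\frac{-140 - 10}{3 - 10} - 47890} = \sqrt{\frac{1}{-7} \left(-150\right) - 47890} = \sqrt{\left(- \frac{1}{7}\right) \left(-150\right) - 47890} = \sqrt{\frac{150}{7} - 47890} = \sqrt{- \frac{335080}{7}} = \frac{2 i \sqrt{586390}}{7}$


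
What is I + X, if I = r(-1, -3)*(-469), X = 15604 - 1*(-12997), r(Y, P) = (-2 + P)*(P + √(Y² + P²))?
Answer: 21566 + 2345*√10 ≈ 28982.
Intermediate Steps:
r(Y, P) = (-2 + P)*(P + √(P² + Y²))
X = 28601 (X = 15604 + 12997 = 28601)
I = -7035 + 2345*√10 (I = ((-3)² - 2*(-3) - 2*√((-3)² + (-1)²) - 3*√((-3)² + (-1)²))*(-469) = (9 + 6 - 2*√(9 + 1) - 3*√(9 + 1))*(-469) = (9 + 6 - 2*√10 - 3*√10)*(-469) = (15 - 5*√10)*(-469) = -7035 + 2345*√10 ≈ 380.54)
I + X = (-7035 + 2345*√10) + 28601 = 21566 + 2345*√10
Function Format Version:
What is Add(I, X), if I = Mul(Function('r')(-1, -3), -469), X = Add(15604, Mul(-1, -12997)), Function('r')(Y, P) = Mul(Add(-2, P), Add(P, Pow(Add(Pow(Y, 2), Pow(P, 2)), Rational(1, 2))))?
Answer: Add(21566, Mul(2345, Pow(10, Rational(1, 2)))) ≈ 28982.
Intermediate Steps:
Function('r')(Y, P) = Mul(Add(-2, P), Add(P, Pow(Add(Pow(P, 2), Pow(Y, 2)), Rational(1, 2))))
X = 28601 (X = Add(15604, 12997) = 28601)
I = Add(-7035, Mul(2345, Pow(10, Rational(1, 2)))) (I = Mul(Add(Pow(-3, 2), Mul(-2, -3), Mul(-2, Pow(Add(Pow(-3, 2), Pow(-1, 2)), Rational(1, 2))), Mul(-3, Pow(Add(Pow(-3, 2), Pow(-1, 2)), Rational(1, 2)))), -469) = Mul(Add(9, 6, Mul(-2, Pow(Add(9, 1), Rational(1, 2))), Mul(-3, Pow(Add(9, 1), Rational(1, 2)))), -469) = Mul(Add(9, 6, Mul(-2, Pow(10, Rational(1, 2))), Mul(-3, Pow(10, Rational(1, 2)))), -469) = Mul(Add(15, Mul(-5, Pow(10, Rational(1, 2)))), -469) = Add(-7035, Mul(2345, Pow(10, Rational(1, 2)))) ≈ 380.54)
Add(I, X) = Add(Add(-7035, Mul(2345, Pow(10, Rational(1, 2)))), 28601) = Add(21566, Mul(2345, Pow(10, Rational(1, 2))))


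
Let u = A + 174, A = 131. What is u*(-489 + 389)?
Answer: -30500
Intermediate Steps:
u = 305 (u = 131 + 174 = 305)
u*(-489 + 389) = 305*(-489 + 389) = 305*(-100) = -30500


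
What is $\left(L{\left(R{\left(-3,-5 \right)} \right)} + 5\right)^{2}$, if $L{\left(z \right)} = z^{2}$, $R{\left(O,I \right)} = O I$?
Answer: $52900$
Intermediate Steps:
$R{\left(O,I \right)} = I O$
$\left(L{\left(R{\left(-3,-5 \right)} \right)} + 5\right)^{2} = \left(\left(\left(-5\right) \left(-3\right)\right)^{2} + 5\right)^{2} = \left(15^{2} + 5\right)^{2} = \left(225 + 5\right)^{2} = 230^{2} = 52900$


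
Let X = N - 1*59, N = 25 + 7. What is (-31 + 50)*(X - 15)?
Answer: -798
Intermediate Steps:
N = 32
X = -27 (X = 32 - 1*59 = 32 - 59 = -27)
(-31 + 50)*(X - 15) = (-31 + 50)*(-27 - 15) = 19*(-42) = -798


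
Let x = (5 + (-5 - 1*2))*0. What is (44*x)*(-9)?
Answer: 0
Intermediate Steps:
x = 0 (x = (5 + (-5 - 2))*0 = (5 - 7)*0 = -2*0 = 0)
(44*x)*(-9) = (44*0)*(-9) = 0*(-9) = 0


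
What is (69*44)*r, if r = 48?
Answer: 145728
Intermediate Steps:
(69*44)*r = (69*44)*48 = 3036*48 = 145728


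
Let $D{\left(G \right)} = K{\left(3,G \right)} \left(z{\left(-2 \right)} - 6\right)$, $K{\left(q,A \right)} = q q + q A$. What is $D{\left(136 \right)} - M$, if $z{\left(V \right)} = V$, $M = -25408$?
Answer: $22072$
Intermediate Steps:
$K{\left(q,A \right)} = q^{2} + A q$
$D{\left(G \right)} = -72 - 24 G$ ($D{\left(G \right)} = 3 \left(G + 3\right) \left(-2 - 6\right) = 3 \left(3 + G\right) \left(-8\right) = \left(9 + 3 G\right) \left(-8\right) = -72 - 24 G$)
$D{\left(136 \right)} - M = \left(-72 - 3264\right) - -25408 = \left(-72 - 3264\right) + 25408 = -3336 + 25408 = 22072$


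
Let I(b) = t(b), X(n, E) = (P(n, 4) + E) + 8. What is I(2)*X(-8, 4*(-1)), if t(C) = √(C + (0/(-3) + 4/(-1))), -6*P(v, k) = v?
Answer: 16*I*√2/3 ≈ 7.5425*I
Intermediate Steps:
P(v, k) = -v/6
X(n, E) = 8 + E - n/6 (X(n, E) = (-n/6 + E) + 8 = (E - n/6) + 8 = 8 + E - n/6)
t(C) = √(-4 + C) (t(C) = √(C + (0*(-⅓) + 4*(-1))) = √(C + (0 - 4)) = √(C - 4) = √(-4 + C))
I(b) = √(-4 + b)
I(2)*X(-8, 4*(-1)) = √(-4 + 2)*(8 + 4*(-1) - ⅙*(-8)) = √(-2)*(8 - 4 + 4/3) = (I*√2)*(16/3) = 16*I*√2/3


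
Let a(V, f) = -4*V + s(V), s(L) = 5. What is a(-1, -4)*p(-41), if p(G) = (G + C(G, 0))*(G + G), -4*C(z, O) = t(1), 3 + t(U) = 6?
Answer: 61623/2 ≈ 30812.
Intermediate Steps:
t(U) = 3 (t(U) = -3 + 6 = 3)
C(z, O) = -3/4 (C(z, O) = -1/4*3 = -3/4)
a(V, f) = 5 - 4*V (a(V, f) = -4*V + 5 = 5 - 4*V)
p(G) = 2*G*(-3/4 + G) (p(G) = (G - 3/4)*(G + G) = (-3/4 + G)*(2*G) = 2*G*(-3/4 + G))
a(-1, -4)*p(-41) = (5 - 4*(-1))*((1/2)*(-41)*(-3 + 4*(-41))) = (5 + 4)*((1/2)*(-41)*(-3 - 164)) = 9*((1/2)*(-41)*(-167)) = 9*(6847/2) = 61623/2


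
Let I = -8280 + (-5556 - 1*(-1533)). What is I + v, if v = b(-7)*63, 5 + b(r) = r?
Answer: -13059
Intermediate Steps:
b(r) = -5 + r
I = -12303 (I = -8280 + (-5556 + 1533) = -8280 - 4023 = -12303)
v = -756 (v = (-5 - 7)*63 = -12*63 = -756)
I + v = -12303 - 756 = -13059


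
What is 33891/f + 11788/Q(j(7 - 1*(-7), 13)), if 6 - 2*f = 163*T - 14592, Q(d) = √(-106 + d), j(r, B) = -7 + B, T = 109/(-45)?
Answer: 3050190/674677 - 5894*I/5 ≈ 4.521 - 1178.8*I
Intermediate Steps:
T = -109/45 (T = 109*(-1/45) = -109/45 ≈ -2.4222)
f = 674677/90 (f = 3 - (163*(-109/45) - 14592)/2 = 3 - (-17767/45 - 14592)/2 = 3 - ½*(-674407/45) = 3 + 674407/90 = 674677/90 ≈ 7496.4)
33891/f + 11788/Q(j(7 - 1*(-7), 13)) = 33891/(674677/90) + 11788/(√(-106 + (-7 + 13))) = 33891*(90/674677) + 11788/(√(-106 + 6)) = 3050190/674677 + 11788/(√(-100)) = 3050190/674677 + 11788/((10*I)) = 3050190/674677 + 11788*(-I/10) = 3050190/674677 - 5894*I/5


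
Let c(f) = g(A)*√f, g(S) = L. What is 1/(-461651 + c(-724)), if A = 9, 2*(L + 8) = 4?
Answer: I/(-461651*I + 12*√181) ≈ -2.1661e-6 + 7.5752e-10*I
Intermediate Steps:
L = -6 (L = -8 + (½)*4 = -8 + 2 = -6)
g(S) = -6
c(f) = -6*√f
1/(-461651 + c(-724)) = 1/(-461651 - 12*I*√181)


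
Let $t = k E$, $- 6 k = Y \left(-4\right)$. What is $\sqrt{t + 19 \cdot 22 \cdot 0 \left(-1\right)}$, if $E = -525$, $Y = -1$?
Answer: $5 \sqrt{14} \approx 18.708$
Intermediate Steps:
$k = - \frac{2}{3}$ ($k = - \frac{\left(-1\right) \left(-4\right)}{6} = \left(- \frac{1}{6}\right) 4 = - \frac{2}{3} \approx -0.66667$)
$t = 350$ ($t = \left(- \frac{2}{3}\right) \left(-525\right) = 350$)
$\sqrt{t + 19 \cdot 22 \cdot 0 \left(-1\right)} = \sqrt{350 + 19 \cdot 22 \cdot 0 \left(-1\right)} = \sqrt{350 + 418 \cdot 0} = \sqrt{350 + 0} = \sqrt{350} = 5 \sqrt{14}$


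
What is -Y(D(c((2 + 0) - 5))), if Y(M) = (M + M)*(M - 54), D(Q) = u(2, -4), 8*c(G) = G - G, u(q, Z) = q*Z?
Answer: -992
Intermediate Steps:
u(q, Z) = Z*q
c(G) = 0 (c(G) = (G - G)/8 = (⅛)*0 = 0)
D(Q) = -8 (D(Q) = -4*2 = -8)
Y(M) = 2*M*(-54 + M) (Y(M) = (2*M)*(-54 + M) = 2*M*(-54 + M))
-Y(D(c((2 + 0) - 5))) = -2*(-8)*(-54 - 8) = -2*(-8)*(-62) = -1*992 = -992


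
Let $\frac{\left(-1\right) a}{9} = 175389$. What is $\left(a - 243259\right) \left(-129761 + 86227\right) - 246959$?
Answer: $79308252881$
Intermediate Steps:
$a = -1578501$ ($a = \left(-9\right) 175389 = -1578501$)
$\left(a - 243259\right) \left(-129761 + 86227\right) - 246959 = \left(-1578501 - 243259\right) \left(-129761 + 86227\right) - 246959 = \left(-1821760\right) \left(-43534\right) - 246959 = 79308499840 - 246959 = 79308252881$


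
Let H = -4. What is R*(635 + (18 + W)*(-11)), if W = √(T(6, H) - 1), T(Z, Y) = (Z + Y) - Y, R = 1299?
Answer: 567663 - 14289*√5 ≈ 5.3571e+5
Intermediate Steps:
T(Z, Y) = Z (T(Z, Y) = (Y + Z) - Y = Z)
W = √5 (W = √(6 - 1) = √5 ≈ 2.2361)
R*(635 + (18 + W)*(-11)) = 1299*(635 + (18 + √5)*(-11)) = 1299*(635 + (-198 - 11*√5)) = 1299*(437 - 11*√5) = 567663 - 14289*√5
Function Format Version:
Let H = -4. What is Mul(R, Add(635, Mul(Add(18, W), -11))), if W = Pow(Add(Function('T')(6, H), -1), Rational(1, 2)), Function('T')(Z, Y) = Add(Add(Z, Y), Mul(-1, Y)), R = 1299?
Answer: Add(567663, Mul(-14289, Pow(5, Rational(1, 2)))) ≈ 5.3571e+5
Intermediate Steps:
Function('T')(Z, Y) = Z (Function('T')(Z, Y) = Add(Add(Y, Z), Mul(-1, Y)) = Z)
W = Pow(5, Rational(1, 2)) (W = Pow(Add(6, -1), Rational(1, 2)) = Pow(5, Rational(1, 2)) ≈ 2.2361)
Mul(R, Add(635, Mul(Add(18, W), -11))) = Mul(1299, Add(635, Mul(Add(18, Pow(5, Rational(1, 2))), -11))) = Mul(1299, Add(635, Add(-198, Mul(-11, Pow(5, Rational(1, 2)))))) = Mul(1299, Add(437, Mul(-11, Pow(5, Rational(1, 2))))) = Add(567663, Mul(-14289, Pow(5, Rational(1, 2))))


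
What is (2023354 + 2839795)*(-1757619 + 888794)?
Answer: -4225225429925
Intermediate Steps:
(2023354 + 2839795)*(-1757619 + 888794) = 4863149*(-868825) = -4225225429925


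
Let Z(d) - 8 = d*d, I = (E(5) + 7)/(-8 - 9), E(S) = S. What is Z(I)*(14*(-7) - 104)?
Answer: -496112/289 ≈ -1716.7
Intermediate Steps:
I = -12/17 (I = (5 + 7)/(-8 - 9) = 12/(-17) = 12*(-1/17) = -12/17 ≈ -0.70588)
Z(d) = 8 + d**2 (Z(d) = 8 + d*d = 8 + d**2)
Z(I)*(14*(-7) - 104) = (8 + (-12/17)**2)*(14*(-7) - 104) = (8 + 144/289)*(-98 - 104) = (2456/289)*(-202) = -496112/289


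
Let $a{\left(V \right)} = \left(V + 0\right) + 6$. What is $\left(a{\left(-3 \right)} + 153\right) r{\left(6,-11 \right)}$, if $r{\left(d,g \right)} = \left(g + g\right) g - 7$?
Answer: $36660$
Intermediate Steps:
$r{\left(d,g \right)} = -7 + 2 g^{2}$ ($r{\left(d,g \right)} = 2 g g - 7 = 2 g^{2} - 7 = -7 + 2 g^{2}$)
$a{\left(V \right)} = 6 + V$ ($a{\left(V \right)} = V + 6 = 6 + V$)
$\left(a{\left(-3 \right)} + 153\right) r{\left(6,-11 \right)} = \left(\left(6 - 3\right) + 153\right) \left(-7 + 2 \left(-11\right)^{2}\right) = \left(3 + 153\right) \left(-7 + 2 \cdot 121\right) = 156 \left(-7 + 242\right) = 156 \cdot 235 = 36660$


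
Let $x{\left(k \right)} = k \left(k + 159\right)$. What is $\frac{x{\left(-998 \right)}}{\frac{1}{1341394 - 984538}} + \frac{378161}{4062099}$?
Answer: $\frac{1213768909600145729}{4062099} \approx 2.988 \cdot 10^{11}$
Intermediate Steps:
$x{\left(k \right)} = k \left(159 + k\right)$
$\frac{x{\left(-998 \right)}}{\frac{1}{1341394 - 984538}} + \frac{378161}{4062099} = \frac{\left(-998\right) \left(159 - 998\right)}{\frac{1}{1341394 - 984538}} + \frac{378161}{4062099} = \frac{\left(-998\right) \left(-839\right)}{\frac{1}{356856}} + 378161 \cdot \frac{1}{4062099} = 837322 \frac{1}{\frac{1}{356856}} + \frac{378161}{4062099} = 837322 \cdot 356856 + \frac{378161}{4062099} = 298803379632 + \frac{378161}{4062099} = \frac{1213768909600145729}{4062099}$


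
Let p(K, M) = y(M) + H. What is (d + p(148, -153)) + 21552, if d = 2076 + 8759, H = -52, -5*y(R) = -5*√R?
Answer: 32335 + 3*I*√17 ≈ 32335.0 + 12.369*I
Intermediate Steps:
y(R) = √R (y(R) = -(-1)*√R = √R)
d = 10835
p(K, M) = -52 + √M (p(K, M) = √M - 52 = -52 + √M)
(d + p(148, -153)) + 21552 = (10835 + (-52 + √(-153))) + 21552 = (10835 + (-52 + 3*I*√17)) + 21552 = (10783 + 3*I*√17) + 21552 = 32335 + 3*I*√17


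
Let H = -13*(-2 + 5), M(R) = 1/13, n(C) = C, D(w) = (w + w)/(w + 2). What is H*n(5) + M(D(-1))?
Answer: -2534/13 ≈ -194.92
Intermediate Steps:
D(w) = 2*w/(2 + w) (D(w) = (2*w)/(2 + w) = 2*w/(2 + w))
M(R) = 1/13
H = -39 (H = -13*3 = -39)
H*n(5) + M(D(-1)) = -39*5 + 1/13 = -195 + 1/13 = -2534/13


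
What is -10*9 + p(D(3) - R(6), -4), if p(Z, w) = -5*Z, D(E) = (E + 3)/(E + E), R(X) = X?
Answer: -65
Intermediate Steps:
D(E) = (3 + E)/(2*E) (D(E) = (3 + E)/((2*E)) = (3 + E)*(1/(2*E)) = (3 + E)/(2*E))
-10*9 + p(D(3) - R(6), -4) = -10*9 - 5*((½)*(3 + 3)/3 - 1*6) = -90 - 5*((½)*(⅓)*6 - 6) = -90 - 5*(1 - 6) = -90 - 5*(-5) = -90 + 25 = -65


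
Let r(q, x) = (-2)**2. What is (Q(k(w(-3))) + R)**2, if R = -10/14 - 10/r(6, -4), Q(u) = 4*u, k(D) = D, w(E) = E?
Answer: 45369/196 ≈ 231.47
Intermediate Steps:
r(q, x) = 4
R = -45/14 (R = -10/14 - 10/4 = -10*1/14 - 10*1/4 = -5/7 - 5/2 = -45/14 ≈ -3.2143)
(Q(k(w(-3))) + R)**2 = (4*(-3) - 45/14)**2 = (-12 - 45/14)**2 = (-213/14)**2 = 45369/196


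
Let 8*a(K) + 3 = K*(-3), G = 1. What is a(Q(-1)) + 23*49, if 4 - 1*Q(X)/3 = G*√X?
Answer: 8977/8 + 9*I/8 ≈ 1122.1 + 1.125*I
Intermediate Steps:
Q(X) = 12 - 3*√X
a(K) = -3/8 - 3*K/8 (a(K) = -3/8 + (K*(-3))/8 = -3/8 + (-3*K)/8 = -3/8 - 3*K/8)
a(Q(-1)) + 23*49 = (-3/8 - 3*(12 - 3*I)/8) + 23*49 = (-3/8 - 3*(12 - 3*I)/8) + 1127 = (-3/8 + (-9/2 + 9*I/8)) + 1127 = (-39/8 + 9*I/8) + 1127 = 8977/8 + 9*I/8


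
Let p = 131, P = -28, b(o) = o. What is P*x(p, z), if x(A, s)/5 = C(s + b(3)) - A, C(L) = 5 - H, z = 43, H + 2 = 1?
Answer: 17500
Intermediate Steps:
H = -1 (H = -2 + 1 = -1)
C(L) = 6 (C(L) = 5 - 1*(-1) = 5 + 1 = 6)
x(A, s) = 30 - 5*A (x(A, s) = 5*(6 - A) = 30 - 5*A)
P*x(p, z) = -28*(30 - 5*131) = -28*(30 - 655) = -28*(-625) = 17500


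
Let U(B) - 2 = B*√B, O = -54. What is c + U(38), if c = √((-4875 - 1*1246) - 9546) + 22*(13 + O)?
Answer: -900 + 38*√38 + I*√15667 ≈ -665.75 + 125.17*I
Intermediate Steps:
U(B) = 2 + B^(3/2) (U(B) = 2 + B*√B = 2 + B^(3/2))
c = -902 + I*√15667 (c = √((-4875 - 1*1246) - 9546) + 22*(13 - 54) = √((-4875 - 1246) - 9546) + 22*(-41) = √(-6121 - 9546) - 902 = √(-15667) - 902 = I*√15667 - 902 = -902 + I*√15667 ≈ -902.0 + 125.17*I)
c + U(38) = (-902 + I*√15667) + (2 + 38^(3/2)) = (-902 + I*√15667) + (2 + 38*√38) = -900 + 38*√38 + I*√15667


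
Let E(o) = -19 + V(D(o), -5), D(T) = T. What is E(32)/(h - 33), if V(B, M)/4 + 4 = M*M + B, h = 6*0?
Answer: -193/33 ≈ -5.8485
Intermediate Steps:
h = 0
V(B, M) = -16 + 4*B + 4*M**2 (V(B, M) = -16 + 4*(M*M + B) = -16 + 4*(M**2 + B) = -16 + 4*(B + M**2) = -16 + (4*B + 4*M**2) = -16 + 4*B + 4*M**2)
E(o) = 65 + 4*o (E(o) = -19 + (-16 + 4*o + 4*(-5)**2) = -19 + (-16 + 4*o + 4*25) = -19 + (-16 + 4*o + 100) = -19 + (84 + 4*o) = 65 + 4*o)
E(32)/(h - 33) = (65 + 4*32)/(0 - 33) = (65 + 128)/(-33) = -1/33*193 = -193/33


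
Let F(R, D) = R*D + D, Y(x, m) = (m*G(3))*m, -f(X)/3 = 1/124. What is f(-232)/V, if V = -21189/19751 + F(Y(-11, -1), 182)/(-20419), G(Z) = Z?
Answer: 172841001/7918939708 ≈ 0.021826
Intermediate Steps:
f(X) = -3/124
Y(x, m) = 3*m² (Y(x, m) = (m*3)*m = (3*m)*m = 3*m²)
F(R, D) = D + D*R (F(R, D) = D*R + D = D + D*R)
V = -63862417/57613667 (V = -21189/19751 + (182*(1 + 3*(-1)²))/(-20419) = -21189*1/19751 + (182*(1 + 3*1))*(-1/20419) = -21189/19751 + (182*(1 + 3))*(-1/20419) = -21189/19751 + (182*4)*(-1/20419) = -21189/19751 + 728*(-1/20419) = -21189/19751 - 104/2917 = -63862417/57613667 ≈ -1.1085)
f(-232)/V = -3/(124*(-63862417/57613667)) = -3/124*(-57613667/63862417) = 172841001/7918939708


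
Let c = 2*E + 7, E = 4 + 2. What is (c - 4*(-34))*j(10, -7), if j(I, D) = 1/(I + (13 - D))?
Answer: 31/6 ≈ 5.1667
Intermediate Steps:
E = 6
j(I, D) = 1/(13 + I - D)
c = 19 (c = 2*6 + 7 = 12 + 7 = 19)
(c - 4*(-34))*j(10, -7) = (19 - 4*(-34))/(13 + 10 - 1*(-7)) = (19 + 136)/(13 + 10 + 7) = 155/30 = 155*(1/30) = 31/6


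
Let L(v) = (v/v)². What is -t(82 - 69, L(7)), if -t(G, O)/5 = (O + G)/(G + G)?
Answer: 35/13 ≈ 2.6923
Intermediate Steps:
L(v) = 1 (L(v) = 1² = 1)
t(G, O) = -5*(G + O)/(2*G) (t(G, O) = -5*(O + G)/(G + G) = -5*(G + O)/(2*G))
-t(82 - 69, L(7)) = -5*(-(82 - 69) - 1*1)/(2*(82 - 69)) = -5*(-1*13 - 1)/(2*13) = -5*(-13 - 1)/(2*13) = -5*(-14)/(2*13) = -1*(-35/13) = 35/13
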